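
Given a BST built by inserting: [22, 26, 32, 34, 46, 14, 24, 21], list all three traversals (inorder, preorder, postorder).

Tree insertion order: [22, 26, 32, 34, 46, 14, 24, 21]
Tree (level-order array): [22, 14, 26, None, 21, 24, 32, None, None, None, None, None, 34, None, 46]
Inorder (L, root, R): [14, 21, 22, 24, 26, 32, 34, 46]
Preorder (root, L, R): [22, 14, 21, 26, 24, 32, 34, 46]
Postorder (L, R, root): [21, 14, 24, 46, 34, 32, 26, 22]


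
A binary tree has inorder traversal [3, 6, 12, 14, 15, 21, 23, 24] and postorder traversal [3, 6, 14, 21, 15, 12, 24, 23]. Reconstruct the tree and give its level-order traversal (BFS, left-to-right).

Inorder:   [3, 6, 12, 14, 15, 21, 23, 24]
Postorder: [3, 6, 14, 21, 15, 12, 24, 23]
Algorithm: postorder visits root last, so walk postorder right-to-left;
each value is the root of the current inorder slice — split it at that
value, recurse on the right subtree first, then the left.
Recursive splits:
  root=23; inorder splits into left=[3, 6, 12, 14, 15, 21], right=[24]
  root=24; inorder splits into left=[], right=[]
  root=12; inorder splits into left=[3, 6], right=[14, 15, 21]
  root=15; inorder splits into left=[14], right=[21]
  root=21; inorder splits into left=[], right=[]
  root=14; inorder splits into left=[], right=[]
  root=6; inorder splits into left=[3], right=[]
  root=3; inorder splits into left=[], right=[]
Reconstructed level-order: [23, 12, 24, 6, 15, 3, 14, 21]


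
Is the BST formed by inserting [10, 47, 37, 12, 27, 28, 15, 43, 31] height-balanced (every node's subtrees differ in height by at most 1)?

Tree (level-order array): [10, None, 47, 37, None, 12, 43, None, 27, None, None, 15, 28, None, None, None, 31]
Definition: a tree is height-balanced if, at every node, |h(left) - h(right)| <= 1 (empty subtree has height -1).
Bottom-up per-node check:
  node 15: h_left=-1, h_right=-1, diff=0 [OK], height=0
  node 31: h_left=-1, h_right=-1, diff=0 [OK], height=0
  node 28: h_left=-1, h_right=0, diff=1 [OK], height=1
  node 27: h_left=0, h_right=1, diff=1 [OK], height=2
  node 12: h_left=-1, h_right=2, diff=3 [FAIL (|-1-2|=3 > 1)], height=3
  node 43: h_left=-1, h_right=-1, diff=0 [OK], height=0
  node 37: h_left=3, h_right=0, diff=3 [FAIL (|3-0|=3 > 1)], height=4
  node 47: h_left=4, h_right=-1, diff=5 [FAIL (|4--1|=5 > 1)], height=5
  node 10: h_left=-1, h_right=5, diff=6 [FAIL (|-1-5|=6 > 1)], height=6
Node 12 violates the condition: |-1 - 2| = 3 > 1.
Result: Not balanced


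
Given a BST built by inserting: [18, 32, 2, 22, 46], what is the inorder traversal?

Tree insertion order: [18, 32, 2, 22, 46]
Tree (level-order array): [18, 2, 32, None, None, 22, 46]
Inorder traversal: [2, 18, 22, 32, 46]


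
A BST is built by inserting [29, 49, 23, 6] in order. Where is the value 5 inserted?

Starting tree (level order): [29, 23, 49, 6]
Insertion path: 29 -> 23 -> 6
Result: insert 5 as left child of 6
Final tree (level order): [29, 23, 49, 6, None, None, None, 5]


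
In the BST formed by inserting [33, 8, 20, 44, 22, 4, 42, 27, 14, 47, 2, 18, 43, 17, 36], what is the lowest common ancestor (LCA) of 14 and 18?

Tree insertion order: [33, 8, 20, 44, 22, 4, 42, 27, 14, 47, 2, 18, 43, 17, 36]
Tree (level-order array): [33, 8, 44, 4, 20, 42, 47, 2, None, 14, 22, 36, 43, None, None, None, None, None, 18, None, 27, None, None, None, None, 17]
In a BST, the LCA of p=14, q=18 is the first node v on the
root-to-leaf path with p <= v <= q (go left if both < v, right if both > v).
Walk from root:
  at 33: both 14 and 18 < 33, go left
  at 8: both 14 and 18 > 8, go right
  at 20: both 14 and 18 < 20, go left
  at 14: 14 <= 14 <= 18, this is the LCA
LCA = 14


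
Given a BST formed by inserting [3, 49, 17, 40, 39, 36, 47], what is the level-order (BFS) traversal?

Tree insertion order: [3, 49, 17, 40, 39, 36, 47]
Tree (level-order array): [3, None, 49, 17, None, None, 40, 39, 47, 36]
BFS from the root, enqueuing left then right child of each popped node:
  queue [3] -> pop 3, enqueue [49], visited so far: [3]
  queue [49] -> pop 49, enqueue [17], visited so far: [3, 49]
  queue [17] -> pop 17, enqueue [40], visited so far: [3, 49, 17]
  queue [40] -> pop 40, enqueue [39, 47], visited so far: [3, 49, 17, 40]
  queue [39, 47] -> pop 39, enqueue [36], visited so far: [3, 49, 17, 40, 39]
  queue [47, 36] -> pop 47, enqueue [none], visited so far: [3, 49, 17, 40, 39, 47]
  queue [36] -> pop 36, enqueue [none], visited so far: [3, 49, 17, 40, 39, 47, 36]
Result: [3, 49, 17, 40, 39, 47, 36]


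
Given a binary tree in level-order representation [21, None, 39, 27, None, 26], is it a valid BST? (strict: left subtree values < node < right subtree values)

Level-order array: [21, None, 39, 27, None, 26]
Validate using subtree bounds (lo, hi): at each node, require lo < value < hi,
then recurse left with hi=value and right with lo=value.
Preorder trace (stopping at first violation):
  at node 21 with bounds (-inf, +inf): OK
  at node 39 with bounds (21, +inf): OK
  at node 27 with bounds (21, 39): OK
  at node 26 with bounds (21, 27): OK
No violation found at any node.
Result: Valid BST


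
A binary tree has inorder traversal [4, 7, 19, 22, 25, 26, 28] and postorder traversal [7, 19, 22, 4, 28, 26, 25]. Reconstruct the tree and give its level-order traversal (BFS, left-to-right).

Inorder:   [4, 7, 19, 22, 25, 26, 28]
Postorder: [7, 19, 22, 4, 28, 26, 25]
Algorithm: postorder visits root last, so walk postorder right-to-left;
each value is the root of the current inorder slice — split it at that
value, recurse on the right subtree first, then the left.
Recursive splits:
  root=25; inorder splits into left=[4, 7, 19, 22], right=[26, 28]
  root=26; inorder splits into left=[], right=[28]
  root=28; inorder splits into left=[], right=[]
  root=4; inorder splits into left=[], right=[7, 19, 22]
  root=22; inorder splits into left=[7, 19], right=[]
  root=19; inorder splits into left=[7], right=[]
  root=7; inorder splits into left=[], right=[]
Reconstructed level-order: [25, 4, 26, 22, 28, 19, 7]


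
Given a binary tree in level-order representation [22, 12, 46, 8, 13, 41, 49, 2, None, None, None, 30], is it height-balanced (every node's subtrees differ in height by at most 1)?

Tree (level-order array): [22, 12, 46, 8, 13, 41, 49, 2, None, None, None, 30]
Definition: a tree is height-balanced if, at every node, |h(left) - h(right)| <= 1 (empty subtree has height -1).
Bottom-up per-node check:
  node 2: h_left=-1, h_right=-1, diff=0 [OK], height=0
  node 8: h_left=0, h_right=-1, diff=1 [OK], height=1
  node 13: h_left=-1, h_right=-1, diff=0 [OK], height=0
  node 12: h_left=1, h_right=0, diff=1 [OK], height=2
  node 30: h_left=-1, h_right=-1, diff=0 [OK], height=0
  node 41: h_left=0, h_right=-1, diff=1 [OK], height=1
  node 49: h_left=-1, h_right=-1, diff=0 [OK], height=0
  node 46: h_left=1, h_right=0, diff=1 [OK], height=2
  node 22: h_left=2, h_right=2, diff=0 [OK], height=3
All nodes satisfy the balance condition.
Result: Balanced


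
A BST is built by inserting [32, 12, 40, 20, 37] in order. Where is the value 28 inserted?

Starting tree (level order): [32, 12, 40, None, 20, 37]
Insertion path: 32 -> 12 -> 20
Result: insert 28 as right child of 20
Final tree (level order): [32, 12, 40, None, 20, 37, None, None, 28]


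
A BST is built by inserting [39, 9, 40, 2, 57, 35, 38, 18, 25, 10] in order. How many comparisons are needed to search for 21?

Search path for 21: 39 -> 9 -> 35 -> 18 -> 25
Found: False
Comparisons: 5


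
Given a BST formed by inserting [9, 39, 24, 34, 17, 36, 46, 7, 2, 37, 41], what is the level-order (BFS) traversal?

Tree insertion order: [9, 39, 24, 34, 17, 36, 46, 7, 2, 37, 41]
Tree (level-order array): [9, 7, 39, 2, None, 24, 46, None, None, 17, 34, 41, None, None, None, None, 36, None, None, None, 37]
BFS from the root, enqueuing left then right child of each popped node:
  queue [9] -> pop 9, enqueue [7, 39], visited so far: [9]
  queue [7, 39] -> pop 7, enqueue [2], visited so far: [9, 7]
  queue [39, 2] -> pop 39, enqueue [24, 46], visited so far: [9, 7, 39]
  queue [2, 24, 46] -> pop 2, enqueue [none], visited so far: [9, 7, 39, 2]
  queue [24, 46] -> pop 24, enqueue [17, 34], visited so far: [9, 7, 39, 2, 24]
  queue [46, 17, 34] -> pop 46, enqueue [41], visited so far: [9, 7, 39, 2, 24, 46]
  queue [17, 34, 41] -> pop 17, enqueue [none], visited so far: [9, 7, 39, 2, 24, 46, 17]
  queue [34, 41] -> pop 34, enqueue [36], visited so far: [9, 7, 39, 2, 24, 46, 17, 34]
  queue [41, 36] -> pop 41, enqueue [none], visited so far: [9, 7, 39, 2, 24, 46, 17, 34, 41]
  queue [36] -> pop 36, enqueue [37], visited so far: [9, 7, 39, 2, 24, 46, 17, 34, 41, 36]
  queue [37] -> pop 37, enqueue [none], visited so far: [9, 7, 39, 2, 24, 46, 17, 34, 41, 36, 37]
Result: [9, 7, 39, 2, 24, 46, 17, 34, 41, 36, 37]


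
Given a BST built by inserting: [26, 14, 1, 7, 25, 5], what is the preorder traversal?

Tree insertion order: [26, 14, 1, 7, 25, 5]
Tree (level-order array): [26, 14, None, 1, 25, None, 7, None, None, 5]
Preorder traversal: [26, 14, 1, 7, 5, 25]


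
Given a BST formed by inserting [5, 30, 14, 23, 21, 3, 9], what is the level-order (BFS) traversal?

Tree insertion order: [5, 30, 14, 23, 21, 3, 9]
Tree (level-order array): [5, 3, 30, None, None, 14, None, 9, 23, None, None, 21]
BFS from the root, enqueuing left then right child of each popped node:
  queue [5] -> pop 5, enqueue [3, 30], visited so far: [5]
  queue [3, 30] -> pop 3, enqueue [none], visited so far: [5, 3]
  queue [30] -> pop 30, enqueue [14], visited so far: [5, 3, 30]
  queue [14] -> pop 14, enqueue [9, 23], visited so far: [5, 3, 30, 14]
  queue [9, 23] -> pop 9, enqueue [none], visited so far: [5, 3, 30, 14, 9]
  queue [23] -> pop 23, enqueue [21], visited so far: [5, 3, 30, 14, 9, 23]
  queue [21] -> pop 21, enqueue [none], visited so far: [5, 3, 30, 14, 9, 23, 21]
Result: [5, 3, 30, 14, 9, 23, 21]


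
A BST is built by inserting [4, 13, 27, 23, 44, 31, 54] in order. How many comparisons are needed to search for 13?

Search path for 13: 4 -> 13
Found: True
Comparisons: 2


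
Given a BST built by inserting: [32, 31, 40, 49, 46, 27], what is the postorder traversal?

Tree insertion order: [32, 31, 40, 49, 46, 27]
Tree (level-order array): [32, 31, 40, 27, None, None, 49, None, None, 46]
Postorder traversal: [27, 31, 46, 49, 40, 32]


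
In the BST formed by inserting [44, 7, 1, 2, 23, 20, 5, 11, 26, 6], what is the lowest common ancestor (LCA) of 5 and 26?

Tree insertion order: [44, 7, 1, 2, 23, 20, 5, 11, 26, 6]
Tree (level-order array): [44, 7, None, 1, 23, None, 2, 20, 26, None, 5, 11, None, None, None, None, 6]
In a BST, the LCA of p=5, q=26 is the first node v on the
root-to-leaf path with p <= v <= q (go left if both < v, right if both > v).
Walk from root:
  at 44: both 5 and 26 < 44, go left
  at 7: 5 <= 7 <= 26, this is the LCA
LCA = 7


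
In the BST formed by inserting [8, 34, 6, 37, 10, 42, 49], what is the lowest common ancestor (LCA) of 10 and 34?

Tree insertion order: [8, 34, 6, 37, 10, 42, 49]
Tree (level-order array): [8, 6, 34, None, None, 10, 37, None, None, None, 42, None, 49]
In a BST, the LCA of p=10, q=34 is the first node v on the
root-to-leaf path with p <= v <= q (go left if both < v, right if both > v).
Walk from root:
  at 8: both 10 and 34 > 8, go right
  at 34: 10 <= 34 <= 34, this is the LCA
LCA = 34


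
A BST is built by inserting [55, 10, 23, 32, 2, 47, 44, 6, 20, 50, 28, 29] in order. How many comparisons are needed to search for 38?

Search path for 38: 55 -> 10 -> 23 -> 32 -> 47 -> 44
Found: False
Comparisons: 6


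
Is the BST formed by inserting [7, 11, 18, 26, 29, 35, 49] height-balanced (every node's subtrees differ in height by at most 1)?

Tree (level-order array): [7, None, 11, None, 18, None, 26, None, 29, None, 35, None, 49]
Definition: a tree is height-balanced if, at every node, |h(left) - h(right)| <= 1 (empty subtree has height -1).
Bottom-up per-node check:
  node 49: h_left=-1, h_right=-1, diff=0 [OK], height=0
  node 35: h_left=-1, h_right=0, diff=1 [OK], height=1
  node 29: h_left=-1, h_right=1, diff=2 [FAIL (|-1-1|=2 > 1)], height=2
  node 26: h_left=-1, h_right=2, diff=3 [FAIL (|-1-2|=3 > 1)], height=3
  node 18: h_left=-1, h_right=3, diff=4 [FAIL (|-1-3|=4 > 1)], height=4
  node 11: h_left=-1, h_right=4, diff=5 [FAIL (|-1-4|=5 > 1)], height=5
  node 7: h_left=-1, h_right=5, diff=6 [FAIL (|-1-5|=6 > 1)], height=6
Node 29 violates the condition: |-1 - 1| = 2 > 1.
Result: Not balanced


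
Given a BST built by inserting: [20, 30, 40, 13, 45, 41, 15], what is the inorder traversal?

Tree insertion order: [20, 30, 40, 13, 45, 41, 15]
Tree (level-order array): [20, 13, 30, None, 15, None, 40, None, None, None, 45, 41]
Inorder traversal: [13, 15, 20, 30, 40, 41, 45]


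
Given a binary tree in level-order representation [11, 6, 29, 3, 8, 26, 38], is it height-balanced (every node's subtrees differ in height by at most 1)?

Tree (level-order array): [11, 6, 29, 3, 8, 26, 38]
Definition: a tree is height-balanced if, at every node, |h(left) - h(right)| <= 1 (empty subtree has height -1).
Bottom-up per-node check:
  node 3: h_left=-1, h_right=-1, diff=0 [OK], height=0
  node 8: h_left=-1, h_right=-1, diff=0 [OK], height=0
  node 6: h_left=0, h_right=0, diff=0 [OK], height=1
  node 26: h_left=-1, h_right=-1, diff=0 [OK], height=0
  node 38: h_left=-1, h_right=-1, diff=0 [OK], height=0
  node 29: h_left=0, h_right=0, diff=0 [OK], height=1
  node 11: h_left=1, h_right=1, diff=0 [OK], height=2
All nodes satisfy the balance condition.
Result: Balanced


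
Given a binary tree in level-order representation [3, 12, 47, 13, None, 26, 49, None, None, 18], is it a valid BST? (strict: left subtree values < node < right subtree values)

Level-order array: [3, 12, 47, 13, None, 26, 49, None, None, 18]
Validate using subtree bounds (lo, hi): at each node, require lo < value < hi,
then recurse left with hi=value and right with lo=value.
Preorder trace (stopping at first violation):
  at node 3 with bounds (-inf, +inf): OK
  at node 12 with bounds (-inf, 3): VIOLATION
Node 12 violates its bound: not (-inf < 12 < 3).
Result: Not a valid BST


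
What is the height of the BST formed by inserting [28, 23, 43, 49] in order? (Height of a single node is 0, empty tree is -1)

Insertion order: [28, 23, 43, 49]
Tree (level-order array): [28, 23, 43, None, None, None, 49]
Compute height bottom-up (empty subtree = -1):
  height(23) = 1 + max(-1, -1) = 0
  height(49) = 1 + max(-1, -1) = 0
  height(43) = 1 + max(-1, 0) = 1
  height(28) = 1 + max(0, 1) = 2
Height = 2


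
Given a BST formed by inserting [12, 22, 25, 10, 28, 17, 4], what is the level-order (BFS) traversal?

Tree insertion order: [12, 22, 25, 10, 28, 17, 4]
Tree (level-order array): [12, 10, 22, 4, None, 17, 25, None, None, None, None, None, 28]
BFS from the root, enqueuing left then right child of each popped node:
  queue [12] -> pop 12, enqueue [10, 22], visited so far: [12]
  queue [10, 22] -> pop 10, enqueue [4], visited so far: [12, 10]
  queue [22, 4] -> pop 22, enqueue [17, 25], visited so far: [12, 10, 22]
  queue [4, 17, 25] -> pop 4, enqueue [none], visited so far: [12, 10, 22, 4]
  queue [17, 25] -> pop 17, enqueue [none], visited so far: [12, 10, 22, 4, 17]
  queue [25] -> pop 25, enqueue [28], visited so far: [12, 10, 22, 4, 17, 25]
  queue [28] -> pop 28, enqueue [none], visited so far: [12, 10, 22, 4, 17, 25, 28]
Result: [12, 10, 22, 4, 17, 25, 28]


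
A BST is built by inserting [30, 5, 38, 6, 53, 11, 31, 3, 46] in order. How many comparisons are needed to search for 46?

Search path for 46: 30 -> 38 -> 53 -> 46
Found: True
Comparisons: 4


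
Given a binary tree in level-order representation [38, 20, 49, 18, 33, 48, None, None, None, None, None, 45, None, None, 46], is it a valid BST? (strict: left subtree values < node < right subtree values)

Level-order array: [38, 20, 49, 18, 33, 48, None, None, None, None, None, 45, None, None, 46]
Validate using subtree bounds (lo, hi): at each node, require lo < value < hi,
then recurse left with hi=value and right with lo=value.
Preorder trace (stopping at first violation):
  at node 38 with bounds (-inf, +inf): OK
  at node 20 with bounds (-inf, 38): OK
  at node 18 with bounds (-inf, 20): OK
  at node 33 with bounds (20, 38): OK
  at node 49 with bounds (38, +inf): OK
  at node 48 with bounds (38, 49): OK
  at node 45 with bounds (38, 48): OK
  at node 46 with bounds (45, 48): OK
No violation found at any node.
Result: Valid BST


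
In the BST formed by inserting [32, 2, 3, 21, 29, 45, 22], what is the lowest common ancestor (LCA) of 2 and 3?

Tree insertion order: [32, 2, 3, 21, 29, 45, 22]
Tree (level-order array): [32, 2, 45, None, 3, None, None, None, 21, None, 29, 22]
In a BST, the LCA of p=2, q=3 is the first node v on the
root-to-leaf path with p <= v <= q (go left if both < v, right if both > v).
Walk from root:
  at 32: both 2 and 3 < 32, go left
  at 2: 2 <= 2 <= 3, this is the LCA
LCA = 2


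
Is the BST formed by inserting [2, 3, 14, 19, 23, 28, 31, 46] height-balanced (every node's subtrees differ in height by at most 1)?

Tree (level-order array): [2, None, 3, None, 14, None, 19, None, 23, None, 28, None, 31, None, 46]
Definition: a tree is height-balanced if, at every node, |h(left) - h(right)| <= 1 (empty subtree has height -1).
Bottom-up per-node check:
  node 46: h_left=-1, h_right=-1, diff=0 [OK], height=0
  node 31: h_left=-1, h_right=0, diff=1 [OK], height=1
  node 28: h_left=-1, h_right=1, diff=2 [FAIL (|-1-1|=2 > 1)], height=2
  node 23: h_left=-1, h_right=2, diff=3 [FAIL (|-1-2|=3 > 1)], height=3
  node 19: h_left=-1, h_right=3, diff=4 [FAIL (|-1-3|=4 > 1)], height=4
  node 14: h_left=-1, h_right=4, diff=5 [FAIL (|-1-4|=5 > 1)], height=5
  node 3: h_left=-1, h_right=5, diff=6 [FAIL (|-1-5|=6 > 1)], height=6
  node 2: h_left=-1, h_right=6, diff=7 [FAIL (|-1-6|=7 > 1)], height=7
Node 28 violates the condition: |-1 - 1| = 2 > 1.
Result: Not balanced


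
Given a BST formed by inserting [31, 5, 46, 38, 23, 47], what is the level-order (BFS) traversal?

Tree insertion order: [31, 5, 46, 38, 23, 47]
Tree (level-order array): [31, 5, 46, None, 23, 38, 47]
BFS from the root, enqueuing left then right child of each popped node:
  queue [31] -> pop 31, enqueue [5, 46], visited so far: [31]
  queue [5, 46] -> pop 5, enqueue [23], visited so far: [31, 5]
  queue [46, 23] -> pop 46, enqueue [38, 47], visited so far: [31, 5, 46]
  queue [23, 38, 47] -> pop 23, enqueue [none], visited so far: [31, 5, 46, 23]
  queue [38, 47] -> pop 38, enqueue [none], visited so far: [31, 5, 46, 23, 38]
  queue [47] -> pop 47, enqueue [none], visited so far: [31, 5, 46, 23, 38, 47]
Result: [31, 5, 46, 23, 38, 47]


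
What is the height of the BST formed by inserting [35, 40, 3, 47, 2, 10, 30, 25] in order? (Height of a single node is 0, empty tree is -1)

Insertion order: [35, 40, 3, 47, 2, 10, 30, 25]
Tree (level-order array): [35, 3, 40, 2, 10, None, 47, None, None, None, 30, None, None, 25]
Compute height bottom-up (empty subtree = -1):
  height(2) = 1 + max(-1, -1) = 0
  height(25) = 1 + max(-1, -1) = 0
  height(30) = 1 + max(0, -1) = 1
  height(10) = 1 + max(-1, 1) = 2
  height(3) = 1 + max(0, 2) = 3
  height(47) = 1 + max(-1, -1) = 0
  height(40) = 1 + max(-1, 0) = 1
  height(35) = 1 + max(3, 1) = 4
Height = 4


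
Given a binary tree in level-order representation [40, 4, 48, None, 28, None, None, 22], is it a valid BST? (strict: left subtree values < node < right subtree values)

Level-order array: [40, 4, 48, None, 28, None, None, 22]
Validate using subtree bounds (lo, hi): at each node, require lo < value < hi,
then recurse left with hi=value and right with lo=value.
Preorder trace (stopping at first violation):
  at node 40 with bounds (-inf, +inf): OK
  at node 4 with bounds (-inf, 40): OK
  at node 28 with bounds (4, 40): OK
  at node 22 with bounds (4, 28): OK
  at node 48 with bounds (40, +inf): OK
No violation found at any node.
Result: Valid BST


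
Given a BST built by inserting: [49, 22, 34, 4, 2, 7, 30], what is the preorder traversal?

Tree insertion order: [49, 22, 34, 4, 2, 7, 30]
Tree (level-order array): [49, 22, None, 4, 34, 2, 7, 30]
Preorder traversal: [49, 22, 4, 2, 7, 34, 30]


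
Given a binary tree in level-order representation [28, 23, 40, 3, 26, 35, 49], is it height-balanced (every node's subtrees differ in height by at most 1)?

Tree (level-order array): [28, 23, 40, 3, 26, 35, 49]
Definition: a tree is height-balanced if, at every node, |h(left) - h(right)| <= 1 (empty subtree has height -1).
Bottom-up per-node check:
  node 3: h_left=-1, h_right=-1, diff=0 [OK], height=0
  node 26: h_left=-1, h_right=-1, diff=0 [OK], height=0
  node 23: h_left=0, h_right=0, diff=0 [OK], height=1
  node 35: h_left=-1, h_right=-1, diff=0 [OK], height=0
  node 49: h_left=-1, h_right=-1, diff=0 [OK], height=0
  node 40: h_left=0, h_right=0, diff=0 [OK], height=1
  node 28: h_left=1, h_right=1, diff=0 [OK], height=2
All nodes satisfy the balance condition.
Result: Balanced


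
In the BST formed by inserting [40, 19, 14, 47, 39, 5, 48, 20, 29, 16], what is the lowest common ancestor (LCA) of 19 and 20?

Tree insertion order: [40, 19, 14, 47, 39, 5, 48, 20, 29, 16]
Tree (level-order array): [40, 19, 47, 14, 39, None, 48, 5, 16, 20, None, None, None, None, None, None, None, None, 29]
In a BST, the LCA of p=19, q=20 is the first node v on the
root-to-leaf path with p <= v <= q (go left if both < v, right if both > v).
Walk from root:
  at 40: both 19 and 20 < 40, go left
  at 19: 19 <= 19 <= 20, this is the LCA
LCA = 19


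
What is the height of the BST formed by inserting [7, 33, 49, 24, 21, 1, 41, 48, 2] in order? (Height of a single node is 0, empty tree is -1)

Insertion order: [7, 33, 49, 24, 21, 1, 41, 48, 2]
Tree (level-order array): [7, 1, 33, None, 2, 24, 49, None, None, 21, None, 41, None, None, None, None, 48]
Compute height bottom-up (empty subtree = -1):
  height(2) = 1 + max(-1, -1) = 0
  height(1) = 1 + max(-1, 0) = 1
  height(21) = 1 + max(-1, -1) = 0
  height(24) = 1 + max(0, -1) = 1
  height(48) = 1 + max(-1, -1) = 0
  height(41) = 1 + max(-1, 0) = 1
  height(49) = 1 + max(1, -1) = 2
  height(33) = 1 + max(1, 2) = 3
  height(7) = 1 + max(1, 3) = 4
Height = 4


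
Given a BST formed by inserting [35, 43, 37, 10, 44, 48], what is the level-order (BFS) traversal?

Tree insertion order: [35, 43, 37, 10, 44, 48]
Tree (level-order array): [35, 10, 43, None, None, 37, 44, None, None, None, 48]
BFS from the root, enqueuing left then right child of each popped node:
  queue [35] -> pop 35, enqueue [10, 43], visited so far: [35]
  queue [10, 43] -> pop 10, enqueue [none], visited so far: [35, 10]
  queue [43] -> pop 43, enqueue [37, 44], visited so far: [35, 10, 43]
  queue [37, 44] -> pop 37, enqueue [none], visited so far: [35, 10, 43, 37]
  queue [44] -> pop 44, enqueue [48], visited so far: [35, 10, 43, 37, 44]
  queue [48] -> pop 48, enqueue [none], visited so far: [35, 10, 43, 37, 44, 48]
Result: [35, 10, 43, 37, 44, 48]


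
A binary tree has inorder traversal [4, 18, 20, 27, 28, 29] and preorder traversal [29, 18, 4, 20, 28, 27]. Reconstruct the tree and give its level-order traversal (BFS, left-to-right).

Inorder:  [4, 18, 20, 27, 28, 29]
Preorder: [29, 18, 4, 20, 28, 27]
Algorithm: preorder visits root first, so consume preorder in order;
for each root, split the current inorder slice at that value into
left-subtree inorder and right-subtree inorder, then recurse.
Recursive splits:
  root=29; inorder splits into left=[4, 18, 20, 27, 28], right=[]
  root=18; inorder splits into left=[4], right=[20, 27, 28]
  root=4; inorder splits into left=[], right=[]
  root=20; inorder splits into left=[], right=[27, 28]
  root=28; inorder splits into left=[27], right=[]
  root=27; inorder splits into left=[], right=[]
Reconstructed level-order: [29, 18, 4, 20, 28, 27]


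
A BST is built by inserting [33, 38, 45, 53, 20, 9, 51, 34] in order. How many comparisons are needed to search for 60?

Search path for 60: 33 -> 38 -> 45 -> 53
Found: False
Comparisons: 4


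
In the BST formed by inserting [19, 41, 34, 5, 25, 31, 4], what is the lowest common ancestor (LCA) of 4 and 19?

Tree insertion order: [19, 41, 34, 5, 25, 31, 4]
Tree (level-order array): [19, 5, 41, 4, None, 34, None, None, None, 25, None, None, 31]
In a BST, the LCA of p=4, q=19 is the first node v on the
root-to-leaf path with p <= v <= q (go left if both < v, right if both > v).
Walk from root:
  at 19: 4 <= 19 <= 19, this is the LCA
LCA = 19


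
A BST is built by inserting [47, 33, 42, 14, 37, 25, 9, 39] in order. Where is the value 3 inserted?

Starting tree (level order): [47, 33, None, 14, 42, 9, 25, 37, None, None, None, None, None, None, 39]
Insertion path: 47 -> 33 -> 14 -> 9
Result: insert 3 as left child of 9
Final tree (level order): [47, 33, None, 14, 42, 9, 25, 37, None, 3, None, None, None, None, 39]


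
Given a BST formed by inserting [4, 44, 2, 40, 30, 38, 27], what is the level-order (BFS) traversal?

Tree insertion order: [4, 44, 2, 40, 30, 38, 27]
Tree (level-order array): [4, 2, 44, None, None, 40, None, 30, None, 27, 38]
BFS from the root, enqueuing left then right child of each popped node:
  queue [4] -> pop 4, enqueue [2, 44], visited so far: [4]
  queue [2, 44] -> pop 2, enqueue [none], visited so far: [4, 2]
  queue [44] -> pop 44, enqueue [40], visited so far: [4, 2, 44]
  queue [40] -> pop 40, enqueue [30], visited so far: [4, 2, 44, 40]
  queue [30] -> pop 30, enqueue [27, 38], visited so far: [4, 2, 44, 40, 30]
  queue [27, 38] -> pop 27, enqueue [none], visited so far: [4, 2, 44, 40, 30, 27]
  queue [38] -> pop 38, enqueue [none], visited so far: [4, 2, 44, 40, 30, 27, 38]
Result: [4, 2, 44, 40, 30, 27, 38]


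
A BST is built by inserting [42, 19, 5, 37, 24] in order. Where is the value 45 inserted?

Starting tree (level order): [42, 19, None, 5, 37, None, None, 24]
Insertion path: 42
Result: insert 45 as right child of 42
Final tree (level order): [42, 19, 45, 5, 37, None, None, None, None, 24]


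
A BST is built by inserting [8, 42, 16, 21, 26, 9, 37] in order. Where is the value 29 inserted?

Starting tree (level order): [8, None, 42, 16, None, 9, 21, None, None, None, 26, None, 37]
Insertion path: 8 -> 42 -> 16 -> 21 -> 26 -> 37
Result: insert 29 as left child of 37
Final tree (level order): [8, None, 42, 16, None, 9, 21, None, None, None, 26, None, 37, 29]


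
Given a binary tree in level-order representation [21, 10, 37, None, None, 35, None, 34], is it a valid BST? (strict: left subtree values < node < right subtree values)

Level-order array: [21, 10, 37, None, None, 35, None, 34]
Validate using subtree bounds (lo, hi): at each node, require lo < value < hi,
then recurse left with hi=value and right with lo=value.
Preorder trace (stopping at first violation):
  at node 21 with bounds (-inf, +inf): OK
  at node 10 with bounds (-inf, 21): OK
  at node 37 with bounds (21, +inf): OK
  at node 35 with bounds (21, 37): OK
  at node 34 with bounds (21, 35): OK
No violation found at any node.
Result: Valid BST


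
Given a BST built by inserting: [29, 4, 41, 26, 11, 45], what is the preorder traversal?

Tree insertion order: [29, 4, 41, 26, 11, 45]
Tree (level-order array): [29, 4, 41, None, 26, None, 45, 11]
Preorder traversal: [29, 4, 26, 11, 41, 45]


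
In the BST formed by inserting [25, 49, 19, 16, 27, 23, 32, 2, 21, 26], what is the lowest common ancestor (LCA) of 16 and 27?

Tree insertion order: [25, 49, 19, 16, 27, 23, 32, 2, 21, 26]
Tree (level-order array): [25, 19, 49, 16, 23, 27, None, 2, None, 21, None, 26, 32]
In a BST, the LCA of p=16, q=27 is the first node v on the
root-to-leaf path with p <= v <= q (go left if both < v, right if both > v).
Walk from root:
  at 25: 16 <= 25 <= 27, this is the LCA
LCA = 25


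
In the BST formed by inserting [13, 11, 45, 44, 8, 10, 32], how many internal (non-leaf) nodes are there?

Tree built from: [13, 11, 45, 44, 8, 10, 32]
Tree (level-order array): [13, 11, 45, 8, None, 44, None, None, 10, 32]
Rule: An internal node has at least one child.
Per-node child counts:
  node 13: 2 child(ren)
  node 11: 1 child(ren)
  node 8: 1 child(ren)
  node 10: 0 child(ren)
  node 45: 1 child(ren)
  node 44: 1 child(ren)
  node 32: 0 child(ren)
Matching nodes: [13, 11, 8, 45, 44]
Count of internal (non-leaf) nodes: 5


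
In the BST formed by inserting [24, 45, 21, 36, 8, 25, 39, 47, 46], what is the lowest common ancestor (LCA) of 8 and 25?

Tree insertion order: [24, 45, 21, 36, 8, 25, 39, 47, 46]
Tree (level-order array): [24, 21, 45, 8, None, 36, 47, None, None, 25, 39, 46]
In a BST, the LCA of p=8, q=25 is the first node v on the
root-to-leaf path with p <= v <= q (go left if both < v, right if both > v).
Walk from root:
  at 24: 8 <= 24 <= 25, this is the LCA
LCA = 24


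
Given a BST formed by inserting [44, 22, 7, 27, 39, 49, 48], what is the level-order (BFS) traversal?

Tree insertion order: [44, 22, 7, 27, 39, 49, 48]
Tree (level-order array): [44, 22, 49, 7, 27, 48, None, None, None, None, 39]
BFS from the root, enqueuing left then right child of each popped node:
  queue [44] -> pop 44, enqueue [22, 49], visited so far: [44]
  queue [22, 49] -> pop 22, enqueue [7, 27], visited so far: [44, 22]
  queue [49, 7, 27] -> pop 49, enqueue [48], visited so far: [44, 22, 49]
  queue [7, 27, 48] -> pop 7, enqueue [none], visited so far: [44, 22, 49, 7]
  queue [27, 48] -> pop 27, enqueue [39], visited so far: [44, 22, 49, 7, 27]
  queue [48, 39] -> pop 48, enqueue [none], visited so far: [44, 22, 49, 7, 27, 48]
  queue [39] -> pop 39, enqueue [none], visited so far: [44, 22, 49, 7, 27, 48, 39]
Result: [44, 22, 49, 7, 27, 48, 39]


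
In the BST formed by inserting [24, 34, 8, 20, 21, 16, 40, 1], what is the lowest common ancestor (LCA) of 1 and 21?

Tree insertion order: [24, 34, 8, 20, 21, 16, 40, 1]
Tree (level-order array): [24, 8, 34, 1, 20, None, 40, None, None, 16, 21]
In a BST, the LCA of p=1, q=21 is the first node v on the
root-to-leaf path with p <= v <= q (go left if both < v, right if both > v).
Walk from root:
  at 24: both 1 and 21 < 24, go left
  at 8: 1 <= 8 <= 21, this is the LCA
LCA = 8


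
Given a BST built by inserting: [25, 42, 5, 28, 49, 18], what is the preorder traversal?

Tree insertion order: [25, 42, 5, 28, 49, 18]
Tree (level-order array): [25, 5, 42, None, 18, 28, 49]
Preorder traversal: [25, 5, 18, 42, 28, 49]


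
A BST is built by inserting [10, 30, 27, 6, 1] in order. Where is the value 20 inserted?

Starting tree (level order): [10, 6, 30, 1, None, 27]
Insertion path: 10 -> 30 -> 27
Result: insert 20 as left child of 27
Final tree (level order): [10, 6, 30, 1, None, 27, None, None, None, 20]


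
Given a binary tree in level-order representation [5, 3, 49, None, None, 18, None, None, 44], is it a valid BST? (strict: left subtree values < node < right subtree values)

Level-order array: [5, 3, 49, None, None, 18, None, None, 44]
Validate using subtree bounds (lo, hi): at each node, require lo < value < hi,
then recurse left with hi=value and right with lo=value.
Preorder trace (stopping at first violation):
  at node 5 with bounds (-inf, +inf): OK
  at node 3 with bounds (-inf, 5): OK
  at node 49 with bounds (5, +inf): OK
  at node 18 with bounds (5, 49): OK
  at node 44 with bounds (18, 49): OK
No violation found at any node.
Result: Valid BST


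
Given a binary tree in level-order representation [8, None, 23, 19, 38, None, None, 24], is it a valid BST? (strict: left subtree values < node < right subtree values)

Level-order array: [8, None, 23, 19, 38, None, None, 24]
Validate using subtree bounds (lo, hi): at each node, require lo < value < hi,
then recurse left with hi=value and right with lo=value.
Preorder trace (stopping at first violation):
  at node 8 with bounds (-inf, +inf): OK
  at node 23 with bounds (8, +inf): OK
  at node 19 with bounds (8, 23): OK
  at node 38 with bounds (23, +inf): OK
  at node 24 with bounds (23, 38): OK
No violation found at any node.
Result: Valid BST


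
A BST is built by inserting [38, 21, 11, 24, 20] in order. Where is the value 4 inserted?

Starting tree (level order): [38, 21, None, 11, 24, None, 20]
Insertion path: 38 -> 21 -> 11
Result: insert 4 as left child of 11
Final tree (level order): [38, 21, None, 11, 24, 4, 20]


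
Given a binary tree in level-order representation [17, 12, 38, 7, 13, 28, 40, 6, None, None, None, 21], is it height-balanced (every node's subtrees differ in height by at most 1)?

Tree (level-order array): [17, 12, 38, 7, 13, 28, 40, 6, None, None, None, 21]
Definition: a tree is height-balanced if, at every node, |h(left) - h(right)| <= 1 (empty subtree has height -1).
Bottom-up per-node check:
  node 6: h_left=-1, h_right=-1, diff=0 [OK], height=0
  node 7: h_left=0, h_right=-1, diff=1 [OK], height=1
  node 13: h_left=-1, h_right=-1, diff=0 [OK], height=0
  node 12: h_left=1, h_right=0, diff=1 [OK], height=2
  node 21: h_left=-1, h_right=-1, diff=0 [OK], height=0
  node 28: h_left=0, h_right=-1, diff=1 [OK], height=1
  node 40: h_left=-1, h_right=-1, diff=0 [OK], height=0
  node 38: h_left=1, h_right=0, diff=1 [OK], height=2
  node 17: h_left=2, h_right=2, diff=0 [OK], height=3
All nodes satisfy the balance condition.
Result: Balanced


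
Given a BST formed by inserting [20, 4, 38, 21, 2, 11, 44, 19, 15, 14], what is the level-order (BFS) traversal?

Tree insertion order: [20, 4, 38, 21, 2, 11, 44, 19, 15, 14]
Tree (level-order array): [20, 4, 38, 2, 11, 21, 44, None, None, None, 19, None, None, None, None, 15, None, 14]
BFS from the root, enqueuing left then right child of each popped node:
  queue [20] -> pop 20, enqueue [4, 38], visited so far: [20]
  queue [4, 38] -> pop 4, enqueue [2, 11], visited so far: [20, 4]
  queue [38, 2, 11] -> pop 38, enqueue [21, 44], visited so far: [20, 4, 38]
  queue [2, 11, 21, 44] -> pop 2, enqueue [none], visited so far: [20, 4, 38, 2]
  queue [11, 21, 44] -> pop 11, enqueue [19], visited so far: [20, 4, 38, 2, 11]
  queue [21, 44, 19] -> pop 21, enqueue [none], visited so far: [20, 4, 38, 2, 11, 21]
  queue [44, 19] -> pop 44, enqueue [none], visited so far: [20, 4, 38, 2, 11, 21, 44]
  queue [19] -> pop 19, enqueue [15], visited so far: [20, 4, 38, 2, 11, 21, 44, 19]
  queue [15] -> pop 15, enqueue [14], visited so far: [20, 4, 38, 2, 11, 21, 44, 19, 15]
  queue [14] -> pop 14, enqueue [none], visited so far: [20, 4, 38, 2, 11, 21, 44, 19, 15, 14]
Result: [20, 4, 38, 2, 11, 21, 44, 19, 15, 14]


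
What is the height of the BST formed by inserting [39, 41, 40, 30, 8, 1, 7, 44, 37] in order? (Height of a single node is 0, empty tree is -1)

Insertion order: [39, 41, 40, 30, 8, 1, 7, 44, 37]
Tree (level-order array): [39, 30, 41, 8, 37, 40, 44, 1, None, None, None, None, None, None, None, None, 7]
Compute height bottom-up (empty subtree = -1):
  height(7) = 1 + max(-1, -1) = 0
  height(1) = 1 + max(-1, 0) = 1
  height(8) = 1 + max(1, -1) = 2
  height(37) = 1 + max(-1, -1) = 0
  height(30) = 1 + max(2, 0) = 3
  height(40) = 1 + max(-1, -1) = 0
  height(44) = 1 + max(-1, -1) = 0
  height(41) = 1 + max(0, 0) = 1
  height(39) = 1 + max(3, 1) = 4
Height = 4


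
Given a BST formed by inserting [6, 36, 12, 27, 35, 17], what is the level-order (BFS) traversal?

Tree insertion order: [6, 36, 12, 27, 35, 17]
Tree (level-order array): [6, None, 36, 12, None, None, 27, 17, 35]
BFS from the root, enqueuing left then right child of each popped node:
  queue [6] -> pop 6, enqueue [36], visited so far: [6]
  queue [36] -> pop 36, enqueue [12], visited so far: [6, 36]
  queue [12] -> pop 12, enqueue [27], visited so far: [6, 36, 12]
  queue [27] -> pop 27, enqueue [17, 35], visited so far: [6, 36, 12, 27]
  queue [17, 35] -> pop 17, enqueue [none], visited so far: [6, 36, 12, 27, 17]
  queue [35] -> pop 35, enqueue [none], visited so far: [6, 36, 12, 27, 17, 35]
Result: [6, 36, 12, 27, 17, 35]


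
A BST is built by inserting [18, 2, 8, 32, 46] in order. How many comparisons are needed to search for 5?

Search path for 5: 18 -> 2 -> 8
Found: False
Comparisons: 3


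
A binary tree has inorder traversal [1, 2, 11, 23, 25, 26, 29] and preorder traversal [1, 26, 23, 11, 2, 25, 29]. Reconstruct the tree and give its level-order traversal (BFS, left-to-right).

Inorder:  [1, 2, 11, 23, 25, 26, 29]
Preorder: [1, 26, 23, 11, 2, 25, 29]
Algorithm: preorder visits root first, so consume preorder in order;
for each root, split the current inorder slice at that value into
left-subtree inorder and right-subtree inorder, then recurse.
Recursive splits:
  root=1; inorder splits into left=[], right=[2, 11, 23, 25, 26, 29]
  root=26; inorder splits into left=[2, 11, 23, 25], right=[29]
  root=23; inorder splits into left=[2, 11], right=[25]
  root=11; inorder splits into left=[2], right=[]
  root=2; inorder splits into left=[], right=[]
  root=25; inorder splits into left=[], right=[]
  root=29; inorder splits into left=[], right=[]
Reconstructed level-order: [1, 26, 23, 29, 11, 25, 2]


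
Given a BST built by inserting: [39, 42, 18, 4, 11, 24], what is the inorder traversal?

Tree insertion order: [39, 42, 18, 4, 11, 24]
Tree (level-order array): [39, 18, 42, 4, 24, None, None, None, 11]
Inorder traversal: [4, 11, 18, 24, 39, 42]


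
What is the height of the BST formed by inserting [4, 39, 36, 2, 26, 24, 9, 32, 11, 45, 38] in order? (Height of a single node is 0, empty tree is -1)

Insertion order: [4, 39, 36, 2, 26, 24, 9, 32, 11, 45, 38]
Tree (level-order array): [4, 2, 39, None, None, 36, 45, 26, 38, None, None, 24, 32, None, None, 9, None, None, None, None, 11]
Compute height bottom-up (empty subtree = -1):
  height(2) = 1 + max(-1, -1) = 0
  height(11) = 1 + max(-1, -1) = 0
  height(9) = 1 + max(-1, 0) = 1
  height(24) = 1 + max(1, -1) = 2
  height(32) = 1 + max(-1, -1) = 0
  height(26) = 1 + max(2, 0) = 3
  height(38) = 1 + max(-1, -1) = 0
  height(36) = 1 + max(3, 0) = 4
  height(45) = 1 + max(-1, -1) = 0
  height(39) = 1 + max(4, 0) = 5
  height(4) = 1 + max(0, 5) = 6
Height = 6


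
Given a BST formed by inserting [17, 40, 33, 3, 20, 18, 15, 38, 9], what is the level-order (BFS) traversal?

Tree insertion order: [17, 40, 33, 3, 20, 18, 15, 38, 9]
Tree (level-order array): [17, 3, 40, None, 15, 33, None, 9, None, 20, 38, None, None, 18]
BFS from the root, enqueuing left then right child of each popped node:
  queue [17] -> pop 17, enqueue [3, 40], visited so far: [17]
  queue [3, 40] -> pop 3, enqueue [15], visited so far: [17, 3]
  queue [40, 15] -> pop 40, enqueue [33], visited so far: [17, 3, 40]
  queue [15, 33] -> pop 15, enqueue [9], visited so far: [17, 3, 40, 15]
  queue [33, 9] -> pop 33, enqueue [20, 38], visited so far: [17, 3, 40, 15, 33]
  queue [9, 20, 38] -> pop 9, enqueue [none], visited so far: [17, 3, 40, 15, 33, 9]
  queue [20, 38] -> pop 20, enqueue [18], visited so far: [17, 3, 40, 15, 33, 9, 20]
  queue [38, 18] -> pop 38, enqueue [none], visited so far: [17, 3, 40, 15, 33, 9, 20, 38]
  queue [18] -> pop 18, enqueue [none], visited so far: [17, 3, 40, 15, 33, 9, 20, 38, 18]
Result: [17, 3, 40, 15, 33, 9, 20, 38, 18]


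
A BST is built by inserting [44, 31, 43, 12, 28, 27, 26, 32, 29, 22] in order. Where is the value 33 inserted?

Starting tree (level order): [44, 31, None, 12, 43, None, 28, 32, None, 27, 29, None, None, 26, None, None, None, 22]
Insertion path: 44 -> 31 -> 43 -> 32
Result: insert 33 as right child of 32
Final tree (level order): [44, 31, None, 12, 43, None, 28, 32, None, 27, 29, None, 33, 26, None, None, None, None, None, 22]


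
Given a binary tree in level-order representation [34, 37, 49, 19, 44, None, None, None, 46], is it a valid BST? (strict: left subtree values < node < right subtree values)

Level-order array: [34, 37, 49, 19, 44, None, None, None, 46]
Validate using subtree bounds (lo, hi): at each node, require lo < value < hi,
then recurse left with hi=value and right with lo=value.
Preorder trace (stopping at first violation):
  at node 34 with bounds (-inf, +inf): OK
  at node 37 with bounds (-inf, 34): VIOLATION
Node 37 violates its bound: not (-inf < 37 < 34).
Result: Not a valid BST
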